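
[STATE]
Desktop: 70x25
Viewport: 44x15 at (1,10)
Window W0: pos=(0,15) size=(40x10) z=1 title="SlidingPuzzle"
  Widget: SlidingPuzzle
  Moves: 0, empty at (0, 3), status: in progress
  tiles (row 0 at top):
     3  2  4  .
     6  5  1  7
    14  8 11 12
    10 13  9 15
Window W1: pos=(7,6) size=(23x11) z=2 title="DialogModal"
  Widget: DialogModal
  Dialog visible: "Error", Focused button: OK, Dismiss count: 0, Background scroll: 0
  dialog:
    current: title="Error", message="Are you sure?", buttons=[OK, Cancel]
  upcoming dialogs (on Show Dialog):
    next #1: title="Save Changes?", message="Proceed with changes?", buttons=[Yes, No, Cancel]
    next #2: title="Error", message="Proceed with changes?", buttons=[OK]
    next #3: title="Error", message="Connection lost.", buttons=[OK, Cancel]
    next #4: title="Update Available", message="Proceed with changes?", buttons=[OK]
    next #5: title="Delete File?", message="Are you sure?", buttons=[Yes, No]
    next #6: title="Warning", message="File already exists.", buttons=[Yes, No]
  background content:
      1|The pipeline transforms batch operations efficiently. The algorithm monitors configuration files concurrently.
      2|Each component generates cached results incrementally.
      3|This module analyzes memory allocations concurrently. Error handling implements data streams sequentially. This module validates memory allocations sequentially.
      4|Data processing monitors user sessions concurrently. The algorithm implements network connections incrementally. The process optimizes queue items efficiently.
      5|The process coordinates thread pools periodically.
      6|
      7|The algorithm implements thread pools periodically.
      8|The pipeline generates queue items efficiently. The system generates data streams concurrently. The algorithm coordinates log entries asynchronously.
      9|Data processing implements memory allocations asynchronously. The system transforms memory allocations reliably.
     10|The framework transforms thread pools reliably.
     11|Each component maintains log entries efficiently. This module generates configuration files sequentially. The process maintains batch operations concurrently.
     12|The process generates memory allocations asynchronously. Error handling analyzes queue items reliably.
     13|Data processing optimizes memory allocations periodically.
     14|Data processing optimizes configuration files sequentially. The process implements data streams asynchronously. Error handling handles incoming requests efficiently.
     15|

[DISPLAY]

      ┃Ea┌───────────────┐ra┃               
      ┃Th│     Error     │s ┃               
      ┃Da│ Are you sure? │it┃               
      ┃Th│ [OK]  Cancel  │at┃               
      ┃  └───────────────┘  ┃               
━━━━━━┃The algorithm impleme┃━━━━━━━━━┓     
 Slidi┗━━━━━━━━━━━━━━━━━━━━━┛         ┃     
──────────────────────────────────────┨     
┌────┬────┬────┬────┐                 ┃     
│  3 │  2 │  4 │    │                 ┃     
├────┼────┼────┼────┤                 ┃     
│  6 │  5 │  1 │  7 │                 ┃     
├────┼────┼────┼────┤                 ┃     
│ 14 │  8 │ 11 │ 12 │                 ┃     
━━━━━━━━━━━━━━━━━━━━━━━━━━━━━━━━━━━━━━┛     


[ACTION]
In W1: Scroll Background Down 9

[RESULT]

      ┃Ea┌───────────────┐ta┃               
      ┃Th│     Error     │es┃               
      ┃Da│ Are you sure? │im┃               
      ┃Da│ [OK]  Cancel  │im┃               
      ┃  └───────────────┘  ┃               
━━━━━━┃                     ┃━━━━━━━━━┓     
 Slidi┗━━━━━━━━━━━━━━━━━━━━━┛         ┃     
──────────────────────────────────────┨     
┌────┬────┬────┬────┐                 ┃     
│  3 │  2 │  4 │    │                 ┃     
├────┼────┼────┼────┤                 ┃     
│  6 │  5 │  1 │  7 │                 ┃     
├────┼────┼────┼────┤                 ┃     
│ 14 │  8 │ 11 │ 12 │                 ┃     
━━━━━━━━━━━━━━━━━━━━━━━━━━━━━━━━━━━━━━┛     


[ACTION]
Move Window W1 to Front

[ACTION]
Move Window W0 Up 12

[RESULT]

├────┼┃Ea┌───────────────┐ta┃         ┃     
│ 14 │┃Th│     Error     │es┃         ┃     
━━━━━━┃Da│ Are you sure? │im┃━━━━━━━━━┛     
      ┃Da│ [OK]  Cancel  │im┃               
      ┃  └───────────────┘  ┃               
      ┃                     ┃               
      ┗━━━━━━━━━━━━━━━━━━━━━┛               
                                            
                                            
                                            
                                            
                                            
                                            
                                            
                                            


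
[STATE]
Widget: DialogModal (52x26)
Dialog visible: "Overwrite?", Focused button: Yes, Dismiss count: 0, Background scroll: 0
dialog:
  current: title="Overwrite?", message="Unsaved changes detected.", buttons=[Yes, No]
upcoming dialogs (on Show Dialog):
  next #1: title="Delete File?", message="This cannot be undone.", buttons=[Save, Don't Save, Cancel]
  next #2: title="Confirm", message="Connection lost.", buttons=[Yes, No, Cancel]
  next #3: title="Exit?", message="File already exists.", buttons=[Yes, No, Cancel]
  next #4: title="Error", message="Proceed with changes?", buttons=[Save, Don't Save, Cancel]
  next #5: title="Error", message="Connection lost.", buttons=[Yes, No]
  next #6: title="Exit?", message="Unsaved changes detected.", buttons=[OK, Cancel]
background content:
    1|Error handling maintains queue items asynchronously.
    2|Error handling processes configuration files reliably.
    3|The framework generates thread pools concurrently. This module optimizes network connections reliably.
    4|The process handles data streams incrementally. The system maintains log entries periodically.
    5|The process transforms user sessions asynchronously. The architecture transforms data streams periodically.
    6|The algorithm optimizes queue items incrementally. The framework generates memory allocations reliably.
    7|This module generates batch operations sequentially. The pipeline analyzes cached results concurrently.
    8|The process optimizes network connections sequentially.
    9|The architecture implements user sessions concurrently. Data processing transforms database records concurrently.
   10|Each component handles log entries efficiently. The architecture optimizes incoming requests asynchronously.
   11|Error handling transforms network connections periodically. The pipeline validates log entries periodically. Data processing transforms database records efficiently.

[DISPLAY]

Error handling maintains queue items asynchronously.
Error handling processes configuration files reliabl
The framework generates thread pools concurrently. T
The process handles data streams incrementally. The 
The process transforms user sessions asynchronously.
The algorithm optimizes queue items incrementally. T
This module generates batch operations sequentially.
The process optimizes network connections sequential
The architecture implements user sessions concurrent
Each component handles log entries efficiently. The 
Error handl┌───────────────────────────┐tions period
           │         Overwrite?        │            
           │ Unsaved changes detected. │            
           │         [Yes]  No         │            
           └───────────────────────────┘            
                                                    
                                                    
                                                    
                                                    
                                                    
                                                    
                                                    
                                                    
                                                    
                                                    
                                                    


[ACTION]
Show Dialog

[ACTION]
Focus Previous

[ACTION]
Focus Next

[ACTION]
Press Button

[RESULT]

Error handling maintains queue items asynchronously.
Error handling processes configuration files reliabl
The framework generates thread pools concurrently. T
The process handles data streams incrementally. The 
The process transforms user sessions asynchronously.
The algorithm optimizes queue items incrementally. T
This module generates batch operations sequentially.
The process optimizes network connections sequential
The architecture implements user sessions concurrent
Each component handles log entries efficiently. The 
Error handling transforms network connections period
                                                    
                                                    
                                                    
                                                    
                                                    
                                                    
                                                    
                                                    
                                                    
                                                    
                                                    
                                                    
                                                    
                                                    
                                                    


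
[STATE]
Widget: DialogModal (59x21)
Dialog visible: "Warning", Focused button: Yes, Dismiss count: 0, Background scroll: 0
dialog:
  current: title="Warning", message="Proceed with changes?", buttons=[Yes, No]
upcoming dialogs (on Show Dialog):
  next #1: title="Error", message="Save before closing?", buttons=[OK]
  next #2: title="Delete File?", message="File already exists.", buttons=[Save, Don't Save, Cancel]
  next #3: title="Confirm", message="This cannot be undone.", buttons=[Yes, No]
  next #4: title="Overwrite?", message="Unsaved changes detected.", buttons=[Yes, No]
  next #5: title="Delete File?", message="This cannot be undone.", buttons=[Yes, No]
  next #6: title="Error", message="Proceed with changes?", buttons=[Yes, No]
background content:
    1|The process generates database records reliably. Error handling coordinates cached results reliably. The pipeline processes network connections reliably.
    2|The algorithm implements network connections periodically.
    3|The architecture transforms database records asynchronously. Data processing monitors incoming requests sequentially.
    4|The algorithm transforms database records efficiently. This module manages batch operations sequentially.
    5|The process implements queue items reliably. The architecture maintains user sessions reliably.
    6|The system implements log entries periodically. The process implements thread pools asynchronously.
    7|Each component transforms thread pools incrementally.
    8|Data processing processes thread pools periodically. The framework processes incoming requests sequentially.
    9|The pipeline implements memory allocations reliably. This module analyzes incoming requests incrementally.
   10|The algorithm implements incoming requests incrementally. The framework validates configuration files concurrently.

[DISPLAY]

The process generates database records reliably. Error hand
The algorithm implements network connections periodically. 
The architecture transforms database records asynchronously
The algorithm transforms database records efficiently. This
The process implements queue items reliably. The architectu
The system implements log entries periodically. The process
Each component transforms thread pools incrementally.      
Data processing processes thread pools periodically. The fr
The pipeline impl┌───────────────────────┐ reliably. This m
The algorithm imp│        Warning        │ incrementally. T
                 │ Proceed with changes? │                 
                 │       [Yes]  No       │                 
                 └───────────────────────┘                 
                                                           
                                                           
                                                           
                                                           
                                                           
                                                           
                                                           
                                                           


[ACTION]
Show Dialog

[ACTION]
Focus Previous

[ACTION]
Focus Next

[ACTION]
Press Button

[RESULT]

The process generates database records reliably. Error hand
The algorithm implements network connections periodically. 
The architecture transforms database records asynchronously
The algorithm transforms database records efficiently. This
The process implements queue items reliably. The architectu
The system implements log entries periodically. The process
Each component transforms thread pools incrementally.      
Data processing processes thread pools periodically. The fr
The pipeline implements memory allocations reliably. This m
The algorithm implements incoming requests incrementally. T
                                                           
                                                           
                                                           
                                                           
                                                           
                                                           
                                                           
                                                           
                                                           
                                                           
                                                           


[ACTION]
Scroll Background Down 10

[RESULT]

The algorithm implements incoming requests incrementally. T
                                                           
                                                           
                                                           
                                                           
                                                           
                                                           
                                                           
                                                           
                                                           
                                                           
                                                           
                                                           
                                                           
                                                           
                                                           
                                                           
                                                           
                                                           
                                                           
                                                           


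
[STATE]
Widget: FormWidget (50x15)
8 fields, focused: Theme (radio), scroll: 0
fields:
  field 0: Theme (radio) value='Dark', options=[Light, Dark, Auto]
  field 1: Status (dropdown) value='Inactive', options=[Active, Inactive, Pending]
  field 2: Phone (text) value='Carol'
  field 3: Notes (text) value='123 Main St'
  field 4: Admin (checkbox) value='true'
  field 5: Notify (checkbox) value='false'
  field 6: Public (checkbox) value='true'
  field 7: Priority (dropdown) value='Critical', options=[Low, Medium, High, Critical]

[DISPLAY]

> Theme:      ( ) Light  (●) Dark  ( ) Auto       
  Status:     [Inactive                         ▼]
  Phone:      [Carol                             ]
  Notes:      [123 Main St                       ]
  Admin:      [x]                                 
  Notify:     [ ]                                 
  Public:     [x]                                 
  Priority:   [Critical                         ▼]
                                                  
                                                  
                                                  
                                                  
                                                  
                                                  
                                                  


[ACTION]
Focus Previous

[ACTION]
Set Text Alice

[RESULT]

  Theme:      ( ) Light  (●) Dark  ( ) Auto       
  Status:     [Inactive                         ▼]
  Phone:      [Carol                             ]
  Notes:      [123 Main St                       ]
  Admin:      [x]                                 
  Notify:     [ ]                                 
  Public:     [x]                                 
> Priority:   [Critical                         ▼]
                                                  
                                                  
                                                  
                                                  
                                                  
                                                  
                                                  


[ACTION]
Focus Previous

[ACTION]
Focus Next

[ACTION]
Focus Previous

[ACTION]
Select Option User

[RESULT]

  Theme:      ( ) Light  (●) Dark  ( ) Auto       
  Status:     [Inactive                         ▼]
  Phone:      [Carol                             ]
  Notes:      [123 Main St                       ]
  Admin:      [x]                                 
  Notify:     [ ]                                 
> Public:     [x]                                 
  Priority:   [Critical                         ▼]
                                                  
                                                  
                                                  
                                                  
                                                  
                                                  
                                                  


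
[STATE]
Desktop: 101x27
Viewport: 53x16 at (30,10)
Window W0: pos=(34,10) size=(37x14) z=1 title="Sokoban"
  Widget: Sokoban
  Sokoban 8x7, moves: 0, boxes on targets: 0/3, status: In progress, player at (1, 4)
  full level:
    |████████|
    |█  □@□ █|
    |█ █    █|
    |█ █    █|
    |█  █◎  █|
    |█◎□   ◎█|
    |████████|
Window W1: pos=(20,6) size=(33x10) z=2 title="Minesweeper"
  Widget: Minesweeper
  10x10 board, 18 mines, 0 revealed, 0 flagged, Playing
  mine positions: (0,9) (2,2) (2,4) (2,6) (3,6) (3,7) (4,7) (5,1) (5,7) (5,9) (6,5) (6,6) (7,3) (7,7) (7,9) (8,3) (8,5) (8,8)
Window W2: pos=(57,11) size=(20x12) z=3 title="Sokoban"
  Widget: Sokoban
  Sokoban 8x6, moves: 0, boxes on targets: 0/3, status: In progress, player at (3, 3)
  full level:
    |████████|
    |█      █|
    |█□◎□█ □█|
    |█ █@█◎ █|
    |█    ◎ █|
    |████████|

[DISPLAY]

■                     ┃━━━━━━━━━━━━━━━━━┓            
■                     ┃    ┏━━━━━━━━━━━━━━━━━━┓      
■                     ┃────┃ Sokoban          ┃      
■                     ┃    ┠──────────────────┨      
■                     ┃    ┃████████          ┃      
━━━━━━━━━━━━━━━━━━━━━━┛    ┃█      █          ┃      
    ┃█ █    █              ┃█□◎□█ □█          ┃      
    ┃█  █◎  █              ┃█ █@█◎ █          ┃      
    ┃█◎□   ◎█              ┃█    ◎ █          ┃      
    ┃████████              ┃████████          ┃      
    ┃Moves: 0  0/3         ┃Moves: 0  0/3     ┃      
    ┃                      ┃                  ┃      
    ┃                      ┗━━━━━━━━━━━━━━━━━━┛      
    ┗━━━━━━━━━━━━━━━━━━━━━━━━━━━━━━━━━━━┛            
                                                     
                                                     


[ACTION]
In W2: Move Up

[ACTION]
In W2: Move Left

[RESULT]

■                     ┃━━━━━━━━━━━━━━━━━┓            
■                     ┃    ┏━━━━━━━━━━━━━━━━━━┓      
■                     ┃────┃ Sokoban          ┃      
■                     ┃    ┠──────────────────┨      
■                     ┃    ┃████████          ┃      
━━━━━━━━━━━━━━━━━━━━━━┛    ┃█  □   █          ┃      
    ┃█ █    █              ┃█□+ █ □█          ┃      
    ┃█  █◎  █              ┃█ █ █◎ █          ┃      
    ┃█◎□   ◎█              ┃█    ◎ █          ┃      
    ┃████████              ┃████████          ┃      
    ┃Moves: 0  0/3         ┃Moves: 2  0/3     ┃      
    ┃                      ┃                  ┃      
    ┃                      ┗━━━━━━━━━━━━━━━━━━┛      
    ┗━━━━━━━━━━━━━━━━━━━━━━━━━━━━━━━━━━━┛            
                                                     
                                                     


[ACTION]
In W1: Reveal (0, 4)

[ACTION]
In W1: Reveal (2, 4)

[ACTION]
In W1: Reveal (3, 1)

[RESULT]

■                     ┃━━━━━━━━━━━━━━━━━┓            
■                     ┃    ┏━━━━━━━━━━━━━━━━━━┓      
■                     ┃────┃ Sokoban          ┃      
■                     ┃    ┠──────────────────┨      
✹                     ┃    ┃████████          ┃      
━━━━━━━━━━━━━━━━━━━━━━┛    ┃█  □   █          ┃      
    ┃█ █    █              ┃█□+ █ □█          ┃      
    ┃█  █◎  █              ┃█ █ █◎ █          ┃      
    ┃█◎□   ◎█              ┃█    ◎ █          ┃      
    ┃████████              ┃████████          ┃      
    ┃Moves: 0  0/3         ┃Moves: 2  0/3     ┃      
    ┃                      ┃                  ┃      
    ┃                      ┗━━━━━━━━━━━━━━━━━━┛      
    ┗━━━━━━━━━━━━━━━━━━━━━━━━━━━━━━━━━━━┛            
                                                     
                                                     


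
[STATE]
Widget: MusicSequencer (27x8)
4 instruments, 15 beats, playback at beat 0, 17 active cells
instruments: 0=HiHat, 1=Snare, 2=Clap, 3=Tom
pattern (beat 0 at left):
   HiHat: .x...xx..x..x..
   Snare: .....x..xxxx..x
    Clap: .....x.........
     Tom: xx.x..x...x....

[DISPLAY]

      ▼12345678901234      
 HiHat·█···██··█··█··      
 Snare·····█··████··█      
  Clap·····█·········      
   Tom██·█··█···█····      
                           
                           
                           


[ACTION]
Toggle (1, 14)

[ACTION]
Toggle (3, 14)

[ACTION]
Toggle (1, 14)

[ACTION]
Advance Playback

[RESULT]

      0▼2345678901234      
 HiHat·█···██··█··█··      
 Snare·····█··████··█      
  Clap·····█·········      
   Tom██·█··█···█···█      
                           
                           
                           


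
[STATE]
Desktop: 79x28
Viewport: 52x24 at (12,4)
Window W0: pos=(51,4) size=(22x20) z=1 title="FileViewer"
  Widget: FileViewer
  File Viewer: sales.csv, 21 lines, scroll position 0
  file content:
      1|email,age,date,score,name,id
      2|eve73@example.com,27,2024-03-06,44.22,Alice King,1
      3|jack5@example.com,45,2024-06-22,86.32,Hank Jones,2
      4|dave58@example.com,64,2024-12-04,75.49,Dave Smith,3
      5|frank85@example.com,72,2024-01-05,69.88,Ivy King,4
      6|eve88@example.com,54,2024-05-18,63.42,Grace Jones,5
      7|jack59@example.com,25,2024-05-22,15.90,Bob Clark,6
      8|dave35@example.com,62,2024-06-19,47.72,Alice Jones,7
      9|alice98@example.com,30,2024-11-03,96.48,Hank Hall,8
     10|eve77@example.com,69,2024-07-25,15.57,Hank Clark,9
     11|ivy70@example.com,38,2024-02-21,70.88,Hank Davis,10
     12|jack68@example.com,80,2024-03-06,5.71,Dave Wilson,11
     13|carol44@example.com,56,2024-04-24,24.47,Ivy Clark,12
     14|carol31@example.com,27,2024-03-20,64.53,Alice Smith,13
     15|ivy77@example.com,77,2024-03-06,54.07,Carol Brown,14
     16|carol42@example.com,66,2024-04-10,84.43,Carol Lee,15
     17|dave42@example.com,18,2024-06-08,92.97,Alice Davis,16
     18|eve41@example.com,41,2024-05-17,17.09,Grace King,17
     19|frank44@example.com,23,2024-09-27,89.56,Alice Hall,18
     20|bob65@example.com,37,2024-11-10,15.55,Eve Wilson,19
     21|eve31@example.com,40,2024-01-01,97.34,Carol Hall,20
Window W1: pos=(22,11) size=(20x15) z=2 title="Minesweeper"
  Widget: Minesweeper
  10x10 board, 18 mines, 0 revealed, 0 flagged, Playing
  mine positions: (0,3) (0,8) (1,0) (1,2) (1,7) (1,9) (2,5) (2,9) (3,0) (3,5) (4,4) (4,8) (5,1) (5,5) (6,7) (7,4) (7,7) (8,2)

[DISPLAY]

                                       ┏━━━━━━━━━━━━
                                       ┃ FileViewer 
                                       ┠────────────
                                       ┃email,age,da
                                       ┃eve73@exampl
                                       ┃jack5@exampl
                                       ┃dave58@examp
          ┏━━━━━━━━━━━━━━━━━━┓         ┃frank85@exam
          ┃ Minesweeper      ┃         ┃eve88@exampl
          ┠──────────────────┨         ┃jack59@examp
          ┃■■■■■■■■■■        ┃         ┃dave35@examp
          ┃■■■■■■■■■■        ┃         ┃alice98@exam
          ┃■■■■■■■■■■        ┃         ┃eve77@exampl
          ┃■■■■■■■■■■        ┃         ┃ivy70@exampl
          ┃■■■■■■■■■■        ┃         ┃jack68@examp
          ┃■■■■■■■■■■        ┃         ┃carol44@exam
          ┃■■■■■■■■■■        ┃         ┃carol31@exam
          ┃■■■■■■■■■■        ┃         ┃ivy77@exampl
          ┃■■■■■■■■■■        ┃         ┃carol42@exam
          ┃■■■■■■■■■■        ┃         ┗━━━━━━━━━━━━
          ┃                  ┃                      
          ┗━━━━━━━━━━━━━━━━━━┛                      
                                                    
                                                    


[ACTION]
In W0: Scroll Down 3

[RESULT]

                                       ┏━━━━━━━━━━━━
                                       ┃ FileViewer 
                                       ┠────────────
                                       ┃dave58@examp
                                       ┃frank85@exam
                                       ┃eve88@exampl
                                       ┃jack59@examp
          ┏━━━━━━━━━━━━━━━━━━┓         ┃dave35@examp
          ┃ Minesweeper      ┃         ┃alice98@exam
          ┠──────────────────┨         ┃eve77@exampl
          ┃■■■■■■■■■■        ┃         ┃ivy70@exampl
          ┃■■■■■■■■■■        ┃         ┃jack68@examp
          ┃■■■■■■■■■■        ┃         ┃carol44@exam
          ┃■■■■■■■■■■        ┃         ┃carol31@exam
          ┃■■■■■■■■■■        ┃         ┃ivy77@exampl
          ┃■■■■■■■■■■        ┃         ┃carol42@exam
          ┃■■■■■■■■■■        ┃         ┃dave42@examp
          ┃■■■■■■■■■■        ┃         ┃eve41@exampl
          ┃■■■■■■■■■■        ┃         ┃frank44@exam
          ┃■■■■■■■■■■        ┃         ┗━━━━━━━━━━━━
          ┃                  ┃                      
          ┗━━━━━━━━━━━━━━━━━━┛                      
                                                    
                                                    


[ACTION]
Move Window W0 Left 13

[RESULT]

                          ┏━━━━━━━━━━━━━━━━━━━━┓    
                          ┃ FileViewer         ┃    
                          ┠────────────────────┨    
                          ┃dave58@example.com,▲┃    
                          ┃frank85@example.com░┃    
                          ┃eve88@example.com,5░┃    
                          ┃jack59@example.com,░┃    
          ┏━━━━━━━━━━━━━━━━━━┓e35@example.com,░┃    
          ┃ Minesweeper      ┃ce98@example.com░┃    
          ┠──────────────────┨77@example.com,6░┃    
          ┃■■■■■■■■■■        ┃70@example.com,3░┃    
          ┃■■■■■■■■■■        ┃k68@example.com,░┃    
          ┃■■■■■■■■■■        ┃ol44@example.com█┃    
          ┃■■■■■■■■■■        ┃ol31@example.com░┃    
          ┃■■■■■■■■■■        ┃77@example.com,7░┃    
          ┃■■■■■■■■■■        ┃ol42@example.com░┃    
          ┃■■■■■■■■■■        ┃e42@example.com,░┃    
          ┃■■■■■■■■■■        ┃41@example.com,4░┃    
          ┃■■■■■■■■■■        ┃nk44@example.com▼┃    
          ┃■■■■■■■■■■        ┃━━━━━━━━━━━━━━━━━┛    
          ┃                  ┃                      
          ┗━━━━━━━━━━━━━━━━━━┛                      
                                                    
                                                    


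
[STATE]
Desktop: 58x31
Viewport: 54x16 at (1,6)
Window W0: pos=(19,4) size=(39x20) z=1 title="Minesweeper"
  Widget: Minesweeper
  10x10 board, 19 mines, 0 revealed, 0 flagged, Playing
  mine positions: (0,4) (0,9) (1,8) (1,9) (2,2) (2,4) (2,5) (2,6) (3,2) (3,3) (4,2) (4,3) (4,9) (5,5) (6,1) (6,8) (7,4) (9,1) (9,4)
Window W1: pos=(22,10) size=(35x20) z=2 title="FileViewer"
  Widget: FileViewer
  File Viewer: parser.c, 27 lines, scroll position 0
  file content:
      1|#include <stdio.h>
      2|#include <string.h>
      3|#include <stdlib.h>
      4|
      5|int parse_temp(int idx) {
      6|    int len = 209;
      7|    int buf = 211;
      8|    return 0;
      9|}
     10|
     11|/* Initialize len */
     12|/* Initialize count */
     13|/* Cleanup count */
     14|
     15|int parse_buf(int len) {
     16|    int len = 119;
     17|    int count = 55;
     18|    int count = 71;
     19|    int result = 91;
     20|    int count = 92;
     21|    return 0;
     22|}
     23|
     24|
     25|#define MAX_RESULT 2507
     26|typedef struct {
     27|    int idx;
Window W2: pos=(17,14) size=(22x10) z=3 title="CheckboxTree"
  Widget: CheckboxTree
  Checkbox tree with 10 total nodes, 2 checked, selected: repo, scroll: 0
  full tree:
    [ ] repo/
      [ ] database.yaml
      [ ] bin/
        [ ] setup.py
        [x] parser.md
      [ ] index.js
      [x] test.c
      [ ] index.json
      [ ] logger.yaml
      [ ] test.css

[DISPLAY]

                  ┠───────────────────────────────────
                  ┃■■■■■■■■■■                         
                  ┃■■■■■■■■■■                         
                  ┃■■■■■■■■■■                         
                  ┃■■┏━━━━━━━━━━━━━━━━━━━━━━━━━━━━━━━━
                  ┃■■┃ FileViewer                     
                  ┃■■┠────────────────────────────────
                  ┃■■┃#include <stdio.h>              
                ┏━━━━━━━━━━━━━━━━━━━━┓.h>             
                ┃ CheckboxTree       ┃.h>             
                ┠────────────────────┨                
                ┃>[-] repo/          ┃nt idx) {       
                ┃   [ ] database.yaml┃9;              
                ┃   [-] bin/         ┃1;              
                ┃     [ ] setup.py   ┃                
                ┃     [x] parser.md  ┃                


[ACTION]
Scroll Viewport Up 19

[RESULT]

                                                      
                                                      
                                                      
                                                      
                  ┏━━━━━━━━━━━━━━━━━━━━━━━━━━━━━━━━━━━
                  ┃ Minesweeper                       
                  ┠───────────────────────────────────
                  ┃■■■■■■■■■■                         
                  ┃■■■■■■■■■■                         
                  ┃■■■■■■■■■■                         
                  ┃■■┏━━━━━━━━━━━━━━━━━━━━━━━━━━━━━━━━
                  ┃■■┃ FileViewer                     
                  ┃■■┠────────────────────────────────
                  ┃■■┃#include <stdio.h>              
                ┏━━━━━━━━━━━━━━━━━━━━┓.h>             
                ┃ CheckboxTree       ┃.h>             


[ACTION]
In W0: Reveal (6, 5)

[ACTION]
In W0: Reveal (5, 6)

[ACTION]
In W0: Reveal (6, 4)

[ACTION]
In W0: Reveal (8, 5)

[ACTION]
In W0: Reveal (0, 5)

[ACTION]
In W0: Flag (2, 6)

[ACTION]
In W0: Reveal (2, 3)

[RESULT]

                                                      
                                                      
                                                      
                                                      
                  ┏━━━━━━━━━━━━━━━━━━━━━━━━━━━━━━━━━━━
                  ┃ Minesweeper                       
                  ┠───────────────────────────────────
                  ┃■■■■■1■■■■                         
                  ┃■■■■■■■■■■                         
                  ┃■■■4■■⚑■■■                         
                  ┃■■┏━━━━━━━━━━━━━━━━━━━━━━━━━━━━━━━━
                  ┃■■┃ FileViewer                     
                  ┃■■┠────────────────────────────────
                  ┃■■┃#include <stdio.h>              
                ┏━━━━━━━━━━━━━━━━━━━━┓.h>             
                ┃ CheckboxTree       ┃.h>             


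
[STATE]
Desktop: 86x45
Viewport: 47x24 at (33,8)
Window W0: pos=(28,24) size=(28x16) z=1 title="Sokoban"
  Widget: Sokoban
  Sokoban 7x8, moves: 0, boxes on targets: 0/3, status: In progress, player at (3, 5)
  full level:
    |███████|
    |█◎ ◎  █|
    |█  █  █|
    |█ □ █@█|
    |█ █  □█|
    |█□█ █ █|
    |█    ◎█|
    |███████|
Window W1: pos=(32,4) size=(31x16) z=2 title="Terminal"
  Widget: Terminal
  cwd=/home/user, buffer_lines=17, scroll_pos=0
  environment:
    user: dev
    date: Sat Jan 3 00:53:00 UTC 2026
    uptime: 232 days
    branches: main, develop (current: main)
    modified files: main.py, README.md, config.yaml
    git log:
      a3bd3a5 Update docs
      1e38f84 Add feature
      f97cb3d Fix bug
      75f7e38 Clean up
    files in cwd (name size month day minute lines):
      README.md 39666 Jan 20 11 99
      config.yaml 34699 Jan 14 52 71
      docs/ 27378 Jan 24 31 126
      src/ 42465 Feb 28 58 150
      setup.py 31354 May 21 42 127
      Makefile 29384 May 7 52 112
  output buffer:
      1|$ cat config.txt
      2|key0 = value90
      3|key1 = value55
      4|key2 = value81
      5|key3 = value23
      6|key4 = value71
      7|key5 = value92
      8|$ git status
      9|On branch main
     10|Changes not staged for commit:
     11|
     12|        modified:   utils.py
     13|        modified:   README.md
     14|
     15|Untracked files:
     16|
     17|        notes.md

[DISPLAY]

key0 = value90               ┃                 
key1 = value55               ┃                 
key2 = value81               ┃                 
key3 = value23               ┃                 
key4 = value71               ┃                 
key5 = value92               ┃                 
$ git status                 ┃                 
On branch main               ┃                 
Changes not staged for commit┃                 
                             ┃                 
        modified:   utils.py ┃                 
━━━━━━━━━━━━━━━━━━━━━━━━━━━━━┛                 
                                               
                                               
                                               
                                               
━━━━━━━━━━━━━━━━━━━━━━┓                        
oban                  ┃                        
──────────────────────┨                        
███                   ┃                        
  █                   ┃                        
  █                   ┃                        
█@█                   ┃                        
 □█                   ┃                        


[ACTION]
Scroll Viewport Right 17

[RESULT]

 value90               ┃                       
 value55               ┃                       
 value81               ┃                       
 value23               ┃                       
 value71               ┃                       
 value92               ┃                       
status                 ┃                       
nch main               ┃                       
s not staged for commit┃                       
                       ┃                       
  modified:   utils.py ┃                       
━━━━━━━━━━━━━━━━━━━━━━━┛                       
                                               
                                               
                                               
                                               
━━━━━━━━━━━━━━━━┓                              
                ┃                              
────────────────┨                              
                ┃                              
                ┃                              
                ┃                              
                ┃                              
                ┃                              


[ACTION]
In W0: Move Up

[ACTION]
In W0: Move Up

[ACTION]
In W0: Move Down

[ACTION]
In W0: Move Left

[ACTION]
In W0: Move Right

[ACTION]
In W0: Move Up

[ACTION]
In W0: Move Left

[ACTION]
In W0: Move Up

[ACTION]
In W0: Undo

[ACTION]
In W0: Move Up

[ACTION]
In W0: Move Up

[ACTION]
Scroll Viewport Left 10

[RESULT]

   ┃key0 = value90               ┃             
   ┃key1 = value55               ┃             
   ┃key2 = value81               ┃             
   ┃key3 = value23               ┃             
   ┃key4 = value71               ┃             
   ┃key5 = value92               ┃             
   ┃$ git status                 ┃             
   ┃On branch main               ┃             
   ┃Changes not staged for commit┃             
   ┃                             ┃             
   ┃        modified:   utils.py ┃             
   ┗━━━━━━━━━━━━━━━━━━━━━━━━━━━━━┛             
                                               
                                               
                                               
                                               
━━━━━━━━━━━━━━━━━━━━━━━━━━┓                    
 Sokoban                  ┃                    
──────────────────────────┨                    
███████                   ┃                    
█◎ ◎ @█                   ┃                    
█  █  █                   ┃                    
█ □ █ █                   ┃                    
█ █  □█                   ┃                    
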